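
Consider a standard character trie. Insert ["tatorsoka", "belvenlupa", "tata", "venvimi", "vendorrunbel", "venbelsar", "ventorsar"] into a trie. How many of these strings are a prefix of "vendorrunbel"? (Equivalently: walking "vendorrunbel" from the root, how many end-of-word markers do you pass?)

Walk "vendorrunbel" from the root; an end-of-word marker is hit whenever a stored word is a prefix of "vendorrunbel".
Prefixes of the query that are stored words: "vendorrunbel"
Count: 1

1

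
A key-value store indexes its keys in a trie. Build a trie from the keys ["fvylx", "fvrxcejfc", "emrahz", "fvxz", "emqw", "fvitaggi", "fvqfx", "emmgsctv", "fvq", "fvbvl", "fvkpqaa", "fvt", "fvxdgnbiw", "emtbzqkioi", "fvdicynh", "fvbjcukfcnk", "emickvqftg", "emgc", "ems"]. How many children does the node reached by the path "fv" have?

The children of the "fv" node are the distinct next characters among strings starting with "fv".
Characters that immediately follow "fv" among the stored strings: {b, d, i, k, q, r, t, x, y}.
That node has 9 child edges.

9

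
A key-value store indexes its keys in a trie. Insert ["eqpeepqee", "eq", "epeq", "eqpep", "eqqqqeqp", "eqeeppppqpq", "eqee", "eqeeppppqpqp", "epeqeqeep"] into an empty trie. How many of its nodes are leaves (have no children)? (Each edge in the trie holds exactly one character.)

A leaf is a node with no children — equivalently, the end of a word that is not a proper prefix of any other stored word.
Those words: "epeqeqeep", "eqeeppppqpqp", "eqpeepqee", "eqpep", "eqqqqeqp"
Leaf count: 5

5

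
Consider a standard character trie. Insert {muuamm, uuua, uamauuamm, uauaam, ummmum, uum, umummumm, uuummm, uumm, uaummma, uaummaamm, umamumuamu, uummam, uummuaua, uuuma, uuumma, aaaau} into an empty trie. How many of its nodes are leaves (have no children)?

A leaf is a node with no children — equivalently, the end of a word that is not a proper prefix of any other stored word.
Those words: "aaaau", "muuamm", "uamauuamm", "uauaam", "uaummaamm", "uaummma", "umamumuamu", "ummmum", "umummumm", "uummam", "uummuaua", "uuua", "uuuma", "uuumma", "uuummm"
Leaf count: 15

15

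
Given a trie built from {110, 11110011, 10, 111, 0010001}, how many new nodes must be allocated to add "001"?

0

Every character of "001" already lies on an existing path (it is a prefix of some stored word).
No new nodes are needed: 0.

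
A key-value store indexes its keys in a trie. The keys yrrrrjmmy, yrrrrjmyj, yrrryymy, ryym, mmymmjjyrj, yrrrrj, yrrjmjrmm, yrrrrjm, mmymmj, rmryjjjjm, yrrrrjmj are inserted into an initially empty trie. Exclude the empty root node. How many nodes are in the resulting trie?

44

Trace insertions, counting only characters that open a new branch:
  "yrrrrjmmy" → 9 new (y, r, r, r, r, j, m, m, y)
  "yrrrrjmyj" → prefix "yrrrrjm" already present; 2 new (y, j)
  "yrrryymy" → prefix "yrrr" already present; 4 new (y, y, m, y)
  "ryym" → 4 new (r, y, y, m)
  "mmymmjjyrj" → 10 new (m, m, y, m, m, j, j, y, r, j)
  "yrrrrj" → prefix "yrrrrj" already present; 0 new (none)
  "yrrjmjrmm" → prefix "yrr" already present; 6 new (j, m, j, r, m, m)
  "yrrrrjm" → prefix "yrrrrjm" already present; 0 new (none)
  "mmymmj" → prefix "mmymmj" already present; 0 new (none)
  "rmryjjjjm" → prefix "r" already present; 8 new (m, r, y, j, j, j, j, m)
  "yrrrrjmj" → prefix "yrrrrjm" already present; 1 new (j)
Total nodes = 9 + 2 + 4 + 4 + 10 + 0 + 6 + 0 + 0 + 8 + 1 = 44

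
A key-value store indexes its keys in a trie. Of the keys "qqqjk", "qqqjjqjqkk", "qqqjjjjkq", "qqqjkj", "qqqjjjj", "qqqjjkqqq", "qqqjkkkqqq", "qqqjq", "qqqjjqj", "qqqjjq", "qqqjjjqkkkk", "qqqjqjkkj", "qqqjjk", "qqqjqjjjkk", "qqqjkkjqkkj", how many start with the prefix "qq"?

Traverse to the node for "qq", then collect every word in that subtree.
Words under "qq": qqqjjjj, qqqjjjjkq, qqqjjjqkkkk, qqqjjk, qqqjjkqqq, qqqjjq, qqqjjqj, qqqjjqjqkk, qqqjk, qqqjkj, qqqjkkjqkkj, qqqjkkkqqq, qqqjq, qqqjqjjjkk, qqqjqjkkj
Count: 15

15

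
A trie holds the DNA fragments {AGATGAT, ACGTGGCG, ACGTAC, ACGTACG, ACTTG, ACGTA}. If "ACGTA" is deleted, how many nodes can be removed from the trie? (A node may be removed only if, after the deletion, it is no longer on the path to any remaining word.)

0

Walk "ACGTA" from the leaf back toward the root, removing each node that no remaining word uses.
Every node on "ACGTA" is still needed (e.g. by "ACGTAC"), so nothing is freed.
Nodes removed: 0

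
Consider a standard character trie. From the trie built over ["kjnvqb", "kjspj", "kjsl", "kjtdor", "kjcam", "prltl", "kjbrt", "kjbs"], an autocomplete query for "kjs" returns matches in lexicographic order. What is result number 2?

Filter for "kjs…" and sort: "kjsl", "kjspj"
Position 2: kjspj

kjspj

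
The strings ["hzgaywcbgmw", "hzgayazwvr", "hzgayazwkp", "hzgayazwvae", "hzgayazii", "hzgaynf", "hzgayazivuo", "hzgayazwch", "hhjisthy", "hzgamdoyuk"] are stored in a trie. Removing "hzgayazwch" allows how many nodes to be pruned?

Walk "hzgayazwch" from the leaf back toward the root, removing each node that no remaining word uses.
The suffix "ch" (2 nodes) is used only by "hzgayazwch"; the node for "hzgayazw" still has the child "v", so pruning stops there.
Nodes removed: 2

2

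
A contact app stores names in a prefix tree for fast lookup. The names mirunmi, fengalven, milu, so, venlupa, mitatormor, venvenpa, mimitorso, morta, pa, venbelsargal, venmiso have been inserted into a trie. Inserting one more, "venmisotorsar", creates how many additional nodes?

"venmiso" is already a path in the trie; the remaining "torsar" must be added.
So 13 − 7 = 6 new nodes.

6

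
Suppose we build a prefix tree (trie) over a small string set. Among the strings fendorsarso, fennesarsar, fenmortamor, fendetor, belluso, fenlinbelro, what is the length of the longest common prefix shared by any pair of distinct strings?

4

Equivalently: take the maximum, over all pairs, of their longest common prefix length.
"fendetor" and "fendorsarso" agree on "fend" (4 characters) before diverging; nothing deeper is shared.
Longest shared-prefix length: 4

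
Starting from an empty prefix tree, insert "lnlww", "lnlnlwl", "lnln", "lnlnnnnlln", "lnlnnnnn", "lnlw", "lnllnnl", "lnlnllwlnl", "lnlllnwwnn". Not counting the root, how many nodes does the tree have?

31

Count nodes per top-level branch (shared prefixes stored once):
  'l'-branch (lnlllnwwnn, lnllnnl, lnln, lnlnllwlnl, lnlnlwl, lnlnnnnlln, lnlnnnnn, lnlw, lnlww): 31 nodes
Sum: 31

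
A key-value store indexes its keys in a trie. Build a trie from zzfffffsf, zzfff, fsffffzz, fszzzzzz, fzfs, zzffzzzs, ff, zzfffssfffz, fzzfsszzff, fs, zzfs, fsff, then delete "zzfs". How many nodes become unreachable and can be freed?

Walk "zzfs" from the leaf back toward the root, removing each node that no remaining word uses.
The suffix "s" (1 node) is used only by "zzfs"; the node for "zzf" still has the child "f", so pruning stops there.
Nodes removed: 1

1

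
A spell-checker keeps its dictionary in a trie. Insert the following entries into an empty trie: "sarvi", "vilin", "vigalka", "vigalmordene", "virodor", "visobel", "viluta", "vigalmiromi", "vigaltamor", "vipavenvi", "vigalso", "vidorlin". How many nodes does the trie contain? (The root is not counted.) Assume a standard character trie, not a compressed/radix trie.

60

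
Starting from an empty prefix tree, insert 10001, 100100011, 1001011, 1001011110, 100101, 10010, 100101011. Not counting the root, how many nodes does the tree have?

19

Trie structure (* marks end of a word):
(root)
└─ 1
   └─ 0
      └─ 0
         ├─ 0
         │  └─ 1 *
         └─ 1
            └─ 0 *
               ├─ 0
               │  └─ 0
               │     └─ 1
               │        └─ 1 *
               └─ 1 *
                  ├─ 0
                  │  └─ 1
                  │     └─ 1 *
                  └─ 1 *
                     └─ 1
                        └─ 1
                           └─ 0 *
Counting every labelled node above: 19.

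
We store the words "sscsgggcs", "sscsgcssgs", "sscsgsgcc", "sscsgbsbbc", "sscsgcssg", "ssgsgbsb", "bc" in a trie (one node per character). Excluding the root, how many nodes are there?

For each word, the new-node count is its length minus the longest prefix already in the trie:
  "sscsgggcs" → 9 new (s, s, c, s, g, g, g, c, s)
  "sscsgcssgs" → prefix "sscsg" already present; 5 new (c, s, s, g, s)
  "sscsgsgcc" → prefix "sscsg" already present; 4 new (s, g, c, c)
  "sscsgbsbbc" → prefix "sscsg" already present; 5 new (b, s, b, b, c)
  "sscsgcssg" → prefix "sscsgcssg" already present; 0 new (none)
  "ssgsgbsb" → prefix "ss" already present; 6 new (g, s, g, b, s, b)
  "bc" → 2 new (b, c)
Total nodes = 9 + 5 + 4 + 5 + 0 + 6 + 2 = 31

31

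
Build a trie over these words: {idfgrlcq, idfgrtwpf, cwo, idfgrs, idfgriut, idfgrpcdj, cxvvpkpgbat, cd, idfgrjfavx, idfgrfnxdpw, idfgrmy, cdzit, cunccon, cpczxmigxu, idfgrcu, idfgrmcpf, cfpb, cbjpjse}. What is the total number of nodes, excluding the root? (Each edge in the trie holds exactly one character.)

For each word, the new-node count is its length minus the longest prefix already in the trie:
  "idfgrlcq" → 8 new (i, d, f, g, r, l, c, q)
  "idfgrtwpf" → prefix "idfgr" already present; 4 new (t, w, p, f)
  "cwo" → 3 new (c, w, o)
  "idfgrs" → prefix "idfgr" already present; 1 new (s)
  "idfgriut" → prefix "idfgr" already present; 3 new (i, u, t)
  "idfgrpcdj" → prefix "idfgr" already present; 4 new (p, c, d, j)
  "cxvvpkpgbat" → prefix "c" already present; 10 new (x, v, v, p, k, p, g, b, a, t)
  "cd" → prefix "c" already present; 1 new (d)
  "idfgrjfavx" → prefix "idfgr" already present; 5 new (j, f, a, v, x)
  "idfgrfnxdpw" → prefix "idfgr" already present; 6 new (f, n, x, d, p, w)
  "idfgrmy" → prefix "idfgr" already present; 2 new (m, y)
  "cdzit" → prefix "cd" already present; 3 new (z, i, t)
  "cunccon" → prefix "c" already present; 6 new (u, n, c, c, o, n)
  "cpczxmigxu" → prefix "c" already present; 9 new (p, c, z, x, m, i, g, x, u)
  "idfgrcu" → prefix "idfgr" already present; 2 new (c, u)
  "idfgrmcpf" → prefix "idfgrm" already present; 3 new (c, p, f)
  "cfpb" → prefix "c" already present; 3 new (f, p, b)
  "cbjpjse" → prefix "c" already present; 6 new (b, j, p, j, s, e)
Total nodes = 8 + 4 + 3 + 1 + 3 + 4 + 10 + 1 + 5 + 6 + 2 + 3 + 6 + 9 + 2 + 3 + 3 + 6 = 79

79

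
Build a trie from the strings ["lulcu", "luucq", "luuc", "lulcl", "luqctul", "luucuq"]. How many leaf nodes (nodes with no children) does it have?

A leaf is a node with no children — equivalently, the end of a word that is not a proper prefix of any other stored word.
Those words: "lulcl", "lulcu", "luqctul", "luucq", "luucuq"
Leaf count: 5

5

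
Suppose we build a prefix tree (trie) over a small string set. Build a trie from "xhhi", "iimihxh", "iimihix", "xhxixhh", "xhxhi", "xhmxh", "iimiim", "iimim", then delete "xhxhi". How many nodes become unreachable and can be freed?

2

After clearing the end-marker at "xhxhi", prune upward until reaching a node still needed by another word.
The suffix "hi" (2 nodes) is used only by "xhxhi"; the node for "xhx" still has the child "i", so pruning stops there.
Nodes removed: 2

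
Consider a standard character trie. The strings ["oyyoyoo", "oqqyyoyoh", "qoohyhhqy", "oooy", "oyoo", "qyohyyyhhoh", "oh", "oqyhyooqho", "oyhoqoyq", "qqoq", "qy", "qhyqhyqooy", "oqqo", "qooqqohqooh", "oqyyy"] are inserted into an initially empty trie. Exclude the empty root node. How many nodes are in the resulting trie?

77

For each word, the new-node count is its length minus the longest prefix already in the trie:
  "oyyoyoo" → 7 new (o, y, y, o, y, o, o)
  "oqqyyoyoh" → prefix "o" already present; 8 new (q, q, y, y, o, y, o, h)
  "qoohyhhqy" → 9 new (q, o, o, h, y, h, h, q, y)
  "oooy" → prefix "o" already present; 3 new (o, o, y)
  "oyoo" → prefix "oy" already present; 2 new (o, o)
  "qyohyyyhhoh" → prefix "q" already present; 10 new (y, o, h, y, y, y, h, h, o, h)
  "oh" → prefix "o" already present; 1 new (h)
  "oqyhyooqho" → prefix "oq" already present; 8 new (y, h, y, o, o, q, h, o)
  "oyhoqoyq" → prefix "oy" already present; 6 new (h, o, q, o, y, q)
  "qqoq" → prefix "q" already present; 3 new (q, o, q)
  "qy" → prefix "qy" already present; 0 new (none)
  "qhyqhyqooy" → prefix "q" already present; 9 new (h, y, q, h, y, q, o, o, y)
  "oqqo" → prefix "oqq" already present; 1 new (o)
  "qooqqohqooh" → prefix "qoo" already present; 8 new (q, q, o, h, q, o, o, h)
  "oqyyy" → prefix "oqy" already present; 2 new (y, y)
Total nodes = 7 + 8 + 9 + 3 + 2 + 10 + 1 + 8 + 6 + 3 + 0 + 9 + 1 + 8 + 2 = 77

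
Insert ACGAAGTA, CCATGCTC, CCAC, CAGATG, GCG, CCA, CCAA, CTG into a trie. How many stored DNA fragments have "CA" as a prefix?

Traverse to the node for "CA", then collect every word in that subtree.
Words under "CA": CAGATG
Count: 1

1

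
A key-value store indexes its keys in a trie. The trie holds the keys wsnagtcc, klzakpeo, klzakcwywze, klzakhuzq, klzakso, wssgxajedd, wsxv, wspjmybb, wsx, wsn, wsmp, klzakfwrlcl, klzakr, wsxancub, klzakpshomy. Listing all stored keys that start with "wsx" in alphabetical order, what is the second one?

wsxancub

Words with prefix "wsx", in lexicographic order: "wsx", "wsxancub", "wsxv"
Position 2: wsxancub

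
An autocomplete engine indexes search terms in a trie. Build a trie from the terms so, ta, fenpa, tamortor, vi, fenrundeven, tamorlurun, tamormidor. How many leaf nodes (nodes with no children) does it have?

Leaves are exactly the stored words that no other stored word extends.
Those words: "fenpa", "fenrundeven", "so", "tamorlurun", "tamormidor", "tamortor", "vi"
Leaf count: 7

7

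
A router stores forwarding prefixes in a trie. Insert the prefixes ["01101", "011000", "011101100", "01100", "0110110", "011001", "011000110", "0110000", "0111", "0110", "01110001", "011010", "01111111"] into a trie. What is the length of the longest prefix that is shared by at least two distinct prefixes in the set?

Equivalently: take the maximum, over all pairs, of their longest common prefix length.
"011000" and "0110000" agree on "011000" (6 characters) before diverging; nothing deeper is shared.
Longest shared-prefix length: 6

6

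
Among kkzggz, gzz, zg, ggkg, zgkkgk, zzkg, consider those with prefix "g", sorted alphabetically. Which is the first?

ggkg

Filter for "g…" and sort: "ggkg", "gzz"
The 1st is ggkg.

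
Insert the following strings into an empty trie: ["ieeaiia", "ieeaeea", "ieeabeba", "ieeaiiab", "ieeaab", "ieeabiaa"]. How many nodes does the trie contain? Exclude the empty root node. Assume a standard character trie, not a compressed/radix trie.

Trace insertions, counting only characters that open a new branch:
  "ieeaiia" → 7 new (i, e, e, a, i, i, a)
  "ieeaeea" → prefix "ieea" already present; 3 new (e, e, a)
  "ieeabeba" → prefix "ieea" already present; 4 new (b, e, b, a)
  "ieeaiiab" → prefix "ieeaiia" already present; 1 new (b)
  "ieeaab" → prefix "ieea" already present; 2 new (a, b)
  "ieeabiaa" → prefix "ieeab" already present; 3 new (i, a, a)
Total nodes = 7 + 3 + 4 + 1 + 2 + 3 = 20

20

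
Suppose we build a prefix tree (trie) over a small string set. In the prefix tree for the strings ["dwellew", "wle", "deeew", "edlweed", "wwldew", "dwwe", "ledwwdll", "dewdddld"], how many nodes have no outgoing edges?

Leaves are exactly the stored words that no other stored word extends.
Those words: "deeew", "dewdddld", "dwellew", "dwwe", "edlweed", "ledwwdll", "wle", "wwldew"
Leaf count: 8

8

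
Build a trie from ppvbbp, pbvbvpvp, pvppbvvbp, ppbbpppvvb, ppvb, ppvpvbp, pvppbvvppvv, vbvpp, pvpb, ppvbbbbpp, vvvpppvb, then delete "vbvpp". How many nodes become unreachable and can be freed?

4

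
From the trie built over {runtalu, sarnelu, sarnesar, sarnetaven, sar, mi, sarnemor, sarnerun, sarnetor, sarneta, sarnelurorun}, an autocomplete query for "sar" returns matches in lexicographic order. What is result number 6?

Words with prefix "sar", in lexicographic order: "sar", "sarnelu", "sarnelurorun", "sarnemor", "sarnerun", "sarnesar", "sarneta", "sarnetaven", "sarnetor"
The 6th is sarnesar.

sarnesar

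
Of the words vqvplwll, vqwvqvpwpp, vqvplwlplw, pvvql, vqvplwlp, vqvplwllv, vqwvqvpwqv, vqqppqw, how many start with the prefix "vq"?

Traverse to the node for "vq", then collect every word in that subtree.
Matches: "vqqppqw", "vqvplwll", "vqvplwllv", "vqvplwlp", "vqvplwlplw", "vqwvqvpwpp", "vqwvqvpwqv"
Count: 7

7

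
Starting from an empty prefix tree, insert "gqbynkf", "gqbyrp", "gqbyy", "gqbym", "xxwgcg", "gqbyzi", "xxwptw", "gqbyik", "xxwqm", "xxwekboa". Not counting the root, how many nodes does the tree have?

Insert word by word; a character creates a node only if that edge doesn't already exist:
  "gqbynkf" → 7 new (g, q, b, y, n, k, f)
  "gqbyrp" → prefix "gqby" already present; 2 new (r, p)
  "gqbyy" → prefix "gqby" already present; 1 new (y)
  "gqbym" → prefix "gqby" already present; 1 new (m)
  "xxwgcg" → 6 new (x, x, w, g, c, g)
  "gqbyzi" → prefix "gqby" already present; 2 new (z, i)
  "xxwptw" → prefix "xxw" already present; 3 new (p, t, w)
  "gqbyik" → prefix "gqby" already present; 2 new (i, k)
  "xxwqm" → prefix "xxw" already present; 2 new (q, m)
  "xxwekboa" → prefix "xxw" already present; 5 new (e, k, b, o, a)
Total nodes = 7 + 2 + 1 + 1 + 6 + 2 + 3 + 2 + 2 + 5 = 31

31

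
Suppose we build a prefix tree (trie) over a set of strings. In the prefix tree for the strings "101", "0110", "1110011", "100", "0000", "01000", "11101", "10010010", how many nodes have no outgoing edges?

7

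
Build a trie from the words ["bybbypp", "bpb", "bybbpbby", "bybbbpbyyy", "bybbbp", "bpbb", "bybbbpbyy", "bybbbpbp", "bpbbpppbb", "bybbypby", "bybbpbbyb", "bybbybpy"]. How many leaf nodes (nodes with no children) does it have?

Leaves are exactly the stored words that no other stored word extends.
Those words: "bpbbpppbb", "bybbbpbp", "bybbbpbyyy", "bybbpbbyb", "bybbybpy", "bybbypby", "bybbypp"
Leaf count: 7

7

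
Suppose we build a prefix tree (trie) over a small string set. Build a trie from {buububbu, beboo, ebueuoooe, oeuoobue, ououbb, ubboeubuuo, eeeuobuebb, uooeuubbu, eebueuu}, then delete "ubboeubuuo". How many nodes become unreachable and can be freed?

9

After clearing the end-marker at "ubboeubuuo", prune upward until reaching a node still needed by another word.
The suffix "bboeubuuo" (9 nodes) is used only by "ubboeubuuo"; the node for "u" still has the child "o", so pruning stops there.
Nodes removed: 9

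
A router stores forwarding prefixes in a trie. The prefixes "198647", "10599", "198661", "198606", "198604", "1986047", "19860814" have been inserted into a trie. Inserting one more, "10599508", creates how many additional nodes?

The longest prefix of "10599508" already in the trie is "10599" (length 5).
So 8 − 5 = 3 new nodes.

3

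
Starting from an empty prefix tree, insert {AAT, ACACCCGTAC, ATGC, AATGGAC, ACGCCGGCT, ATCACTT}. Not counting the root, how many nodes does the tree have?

Count nodes per top-level branch (shared prefixes stored once):
  'A'-branch (AAT, AATGGAC, ACACCCGTAC, ACGCCGGCT, ATCACTT, ATGC): 31 nodes
Sum: 31

31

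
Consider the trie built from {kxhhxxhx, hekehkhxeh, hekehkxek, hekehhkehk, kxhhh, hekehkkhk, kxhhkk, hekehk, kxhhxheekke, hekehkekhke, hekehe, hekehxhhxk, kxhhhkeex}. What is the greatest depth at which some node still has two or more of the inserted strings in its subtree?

6

Equivalently: take the maximum, over all pairs, of their longest common prefix length.
"hekehk" and "hekehkekhke" agree on "hekehk" (6 characters) before diverging; nothing deeper is shared.
Longest shared-prefix length: 6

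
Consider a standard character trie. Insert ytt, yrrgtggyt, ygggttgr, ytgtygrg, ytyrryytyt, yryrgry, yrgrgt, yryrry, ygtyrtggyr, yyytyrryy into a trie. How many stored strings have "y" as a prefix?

10

Walk to "y"; the words in its subtree are exactly those with that prefix.
Matches: "ygggttgr", "ygtyrtggyr", "yrgrgt", "yrrgtggyt", "yryrgry", "yryrry", "ytgtygrg", "ytt", "ytyrryytyt", "yyytyrryy"
Count: 10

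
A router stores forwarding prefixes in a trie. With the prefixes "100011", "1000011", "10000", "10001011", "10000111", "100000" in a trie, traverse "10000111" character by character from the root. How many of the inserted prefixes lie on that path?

3

Traverse "10000111" character by character; count nodes along the way that are marked as word ends.
Prefixes of the query that are stored words: "10000", "1000011", "10000111"
Count: 3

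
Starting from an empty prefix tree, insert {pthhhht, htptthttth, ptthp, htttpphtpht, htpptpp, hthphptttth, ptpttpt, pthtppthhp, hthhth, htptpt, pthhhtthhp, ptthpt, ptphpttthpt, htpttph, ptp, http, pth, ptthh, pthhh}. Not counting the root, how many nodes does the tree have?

77

For each word, the new-node count is its length minus the longest prefix already in the trie:
  "pthhhht" → 7 new (p, t, h, h, h, h, t)
  "htptthttth" → 10 new (h, t, p, t, t, h, t, t, t, h)
  "ptthp" → prefix "pt" already present; 3 new (t, h, p)
  "htttpphtpht" → prefix "ht" already present; 9 new (t, t, p, p, h, t, p, h, t)
  "htpptpp" → prefix "htp" already present; 4 new (p, t, p, p)
  "hthphptttth" → prefix "ht" already present; 9 new (h, p, h, p, t, t, t, t, h)
  "ptpttpt" → prefix "pt" already present; 5 new (p, t, t, p, t)
  "pthtppthhp" → prefix "pth" already present; 7 new (t, p, p, t, h, h, p)
  "hthhth" → prefix "hth" already present; 3 new (h, t, h)
  "htptpt" → prefix "htpt" already present; 2 new (p, t)
  "pthhhtthhp" → prefix "pthhh" already present; 5 new (t, t, h, h, p)
  "ptthpt" → prefix "ptthp" already present; 1 new (t)
  "ptphpttthpt" → prefix "ptp" already present; 8 new (h, p, t, t, t, h, p, t)
  "htpttph" → prefix "htptt" already present; 2 new (p, h)
  "ptp" → prefix "ptp" already present; 0 new (none)
  "http" → prefix "htt" already present; 1 new (p)
  "pth" → prefix "pth" already present; 0 new (none)
  "ptthh" → prefix "ptth" already present; 1 new (h)
  "pthhh" → prefix "pthhh" already present; 0 new (none)
Total nodes = 7 + 10 + 3 + 9 + 4 + 9 + 5 + 7 + 3 + 2 + 5 + 1 + 8 + 2 + 0 + 1 + 0 + 1 + 0 = 77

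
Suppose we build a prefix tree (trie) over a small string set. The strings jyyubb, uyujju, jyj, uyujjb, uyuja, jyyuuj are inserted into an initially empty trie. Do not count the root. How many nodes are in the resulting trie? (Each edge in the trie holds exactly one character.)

17

Count nodes per top-level branch (shared prefixes stored once):
  'j'-branch (jyj, jyyubb, jyyuuj): 9 nodes
  'u'-branch (uyuja, uyujjb, uyujju): 8 nodes
Sum: 17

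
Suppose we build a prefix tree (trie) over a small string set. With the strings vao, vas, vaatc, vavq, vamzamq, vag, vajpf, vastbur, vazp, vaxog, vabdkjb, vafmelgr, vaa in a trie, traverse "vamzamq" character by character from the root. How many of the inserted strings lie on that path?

1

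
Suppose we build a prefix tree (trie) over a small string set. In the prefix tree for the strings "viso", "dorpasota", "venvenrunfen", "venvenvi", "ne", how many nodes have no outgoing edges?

5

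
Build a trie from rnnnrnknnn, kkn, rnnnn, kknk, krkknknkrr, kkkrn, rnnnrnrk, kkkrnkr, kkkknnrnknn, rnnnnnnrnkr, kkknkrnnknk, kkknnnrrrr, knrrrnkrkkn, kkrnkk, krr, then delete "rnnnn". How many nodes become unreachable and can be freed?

After clearing the end-marker at "rnnnn", prune upward until reaching a node still needed by another word.
Every node on "rnnnn" is still needed (e.g. by "rnnnnnnrnkr"), so nothing is freed.
Nodes removed: 0

0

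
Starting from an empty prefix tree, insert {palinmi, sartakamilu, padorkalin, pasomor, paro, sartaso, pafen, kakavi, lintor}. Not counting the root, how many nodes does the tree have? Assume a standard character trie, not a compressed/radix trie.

50

Insert word by word; a character creates a node only if that edge doesn't already exist:
  "palinmi" → 7 new (p, a, l, i, n, m, i)
  "sartakamilu" → 11 new (s, a, r, t, a, k, a, m, i, l, u)
  "padorkalin" → prefix "pa" already present; 8 new (d, o, r, k, a, l, i, n)
  "pasomor" → prefix "pa" already present; 5 new (s, o, m, o, r)
  "paro" → prefix "pa" already present; 2 new (r, o)
  "sartaso" → prefix "sarta" already present; 2 new (s, o)
  "pafen" → prefix "pa" already present; 3 new (f, e, n)
  "kakavi" → 6 new (k, a, k, a, v, i)
  "lintor" → 6 new (l, i, n, t, o, r)
Total nodes = 7 + 11 + 8 + 5 + 2 + 2 + 3 + 6 + 6 = 50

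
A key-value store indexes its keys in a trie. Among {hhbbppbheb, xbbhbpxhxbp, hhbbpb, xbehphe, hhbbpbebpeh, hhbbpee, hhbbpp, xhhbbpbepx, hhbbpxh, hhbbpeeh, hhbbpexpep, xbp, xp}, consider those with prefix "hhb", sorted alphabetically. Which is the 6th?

Words with prefix "hhb", in lexicographic order: "hhbbpb", "hhbbpbebpeh", "hhbbpee", "hhbbpeeh", "hhbbpexpep", "hhbbpp", "hhbbppbheb", "hhbbpxh"
Position 6: hhbbpp

hhbbpp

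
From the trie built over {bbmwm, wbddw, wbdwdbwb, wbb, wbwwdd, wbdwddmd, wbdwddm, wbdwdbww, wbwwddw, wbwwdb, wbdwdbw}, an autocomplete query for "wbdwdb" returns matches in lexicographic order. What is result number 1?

DFS of the "wbdwdb" subtree visits, in order: "wbdwdbw", "wbdwdbwb", "wbdwdbww"
The 1st is wbdwdbw.

wbdwdbw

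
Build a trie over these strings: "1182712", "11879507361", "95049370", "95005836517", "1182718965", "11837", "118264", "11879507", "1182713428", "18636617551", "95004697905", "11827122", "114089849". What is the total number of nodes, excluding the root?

68

For each word, the new-node count is its length minus the longest prefix already in the trie:
  "1182712" → 7 new (1, 1, 8, 2, 7, 1, 2)
  "11879507361" → prefix "118" already present; 8 new (7, 9, 5, 0, 7, 3, 6, 1)
  "95049370" → 8 new (9, 5, 0, 4, 9, 3, 7, 0)
  "95005836517" → prefix "950" already present; 8 new (0, 5, 8, 3, 6, 5, 1, 7)
  "1182718965" → prefix "118271" already present; 4 new (8, 9, 6, 5)
  "11837" → prefix "118" already present; 2 new (3, 7)
  "118264" → prefix "1182" already present; 2 new (6, 4)
  "11879507" → prefix "11879507" already present; 0 new (none)
  "1182713428" → prefix "118271" already present; 4 new (3, 4, 2, 8)
  "18636617551" → prefix "1" already present; 10 new (8, 6, 3, 6, 6, 1, 7, 5, 5, 1)
  "95004697905" → prefix "9500" already present; 7 new (4, 6, 9, 7, 9, 0, 5)
  "11827122" → prefix "1182712" already present; 1 new (2)
  "114089849" → prefix "11" already present; 7 new (4, 0, 8, 9, 8, 4, 9)
Total nodes = 7 + 8 + 8 + 8 + 4 + 2 + 2 + 0 + 4 + 10 + 7 + 1 + 7 = 68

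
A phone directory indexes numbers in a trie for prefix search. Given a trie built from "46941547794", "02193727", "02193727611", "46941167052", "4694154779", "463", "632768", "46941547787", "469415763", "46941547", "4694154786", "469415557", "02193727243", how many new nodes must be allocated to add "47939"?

4

Walking "47939" from the root, the first 1 characters ("4") follow existing edges; "7" is the first miss.
New nodes needed: |"47939"| − 1 = 5 − 1 = 4.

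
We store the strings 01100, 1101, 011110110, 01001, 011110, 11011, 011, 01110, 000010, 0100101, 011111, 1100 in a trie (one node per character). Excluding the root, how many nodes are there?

29

Trace insertions, counting only characters that open a new branch:
  "01100" → 5 new (0, 1, 1, 0, 0)
  "1101" → 4 new (1, 1, 0, 1)
  "011110110" → prefix "011" already present; 6 new (1, 1, 0, 1, 1, 0)
  "01001" → prefix "01" already present; 3 new (0, 0, 1)
  "011110" → prefix "011110" already present; 0 new (none)
  "11011" → prefix "1101" already present; 1 new (1)
  "011" → prefix "011" already present; 0 new (none)
  "01110" → prefix "0111" already present; 1 new (0)
  "000010" → prefix "0" already present; 5 new (0, 0, 0, 1, 0)
  "0100101" → prefix "01001" already present; 2 new (0, 1)
  "011111" → prefix "01111" already present; 1 new (1)
  "1100" → prefix "110" already present; 1 new (0)
Total nodes = 5 + 4 + 6 + 3 + 0 + 1 + 0 + 1 + 5 + 2 + 1 + 1 = 29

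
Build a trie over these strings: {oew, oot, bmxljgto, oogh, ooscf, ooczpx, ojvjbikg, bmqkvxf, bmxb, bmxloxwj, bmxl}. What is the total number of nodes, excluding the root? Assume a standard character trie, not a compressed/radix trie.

Count nodes per top-level branch (shared prefixes stored once):
  'b'-branch (bmqkvxf, bmxb, bmxl, bmxljgto, bmxloxwj): 18 nodes
  'o'-branch (oew, ojvjbikg, ooczpx, oogh, ooscf, oot): 21 nodes
Sum: 39

39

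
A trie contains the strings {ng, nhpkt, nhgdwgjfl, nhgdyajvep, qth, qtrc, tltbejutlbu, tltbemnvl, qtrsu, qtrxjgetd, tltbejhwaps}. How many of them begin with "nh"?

3

Filter for entries beginning with "nh":
Matches: "nhgdwgjfl", "nhgdyajvep", "nhpkt"
Count: 3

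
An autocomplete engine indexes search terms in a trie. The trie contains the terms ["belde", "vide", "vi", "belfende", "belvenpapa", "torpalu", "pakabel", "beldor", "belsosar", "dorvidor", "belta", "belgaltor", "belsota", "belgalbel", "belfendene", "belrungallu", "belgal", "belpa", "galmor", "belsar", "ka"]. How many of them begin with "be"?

Walk to "be"; the words in its subtree are exactly those with that prefix.
Matches: "belde", "beldor", "belfende", "belfendene", "belgal", "belgalbel", "belgaltor", "belpa", "belrungallu", "belsar", "belsosar", "belsota", "belta", "belvenpapa"
Count: 14

14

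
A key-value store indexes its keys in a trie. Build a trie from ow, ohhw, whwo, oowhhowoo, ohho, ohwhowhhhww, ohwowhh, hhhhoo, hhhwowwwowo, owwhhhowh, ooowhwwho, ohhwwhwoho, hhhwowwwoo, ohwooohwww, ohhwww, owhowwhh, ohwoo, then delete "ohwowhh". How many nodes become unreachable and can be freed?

3

After clearing the end-marker at "ohwowhh", prune upward until reaching a node still needed by another word.
The suffix "whh" (3 nodes) is used only by "ohwowhh"; the node for "ohwo" still has the child "o", so pruning stops there.
Nodes removed: 3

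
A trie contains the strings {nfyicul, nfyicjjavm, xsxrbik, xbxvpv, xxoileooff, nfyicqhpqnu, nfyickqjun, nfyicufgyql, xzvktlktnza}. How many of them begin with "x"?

4

Walk to "x"; the words in its subtree are exactly those with that prefix.
Words under "x": xbxvpv, xsxrbik, xxoileooff, xzvktlktnza
Count: 4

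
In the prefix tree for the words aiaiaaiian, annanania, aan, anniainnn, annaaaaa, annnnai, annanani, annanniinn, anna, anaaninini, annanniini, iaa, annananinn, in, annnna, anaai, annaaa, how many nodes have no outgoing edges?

Leaves are exactly the stored words that no other stored word extends.
Those words: "aan", "aiaiaaiian", "anaai", "anaaninini", "annaaaaa", "annanania", "annananinn", "annanniini", "annanniinn", "anniainnn", "annnnai", "iaa", "in"
Leaf count: 13

13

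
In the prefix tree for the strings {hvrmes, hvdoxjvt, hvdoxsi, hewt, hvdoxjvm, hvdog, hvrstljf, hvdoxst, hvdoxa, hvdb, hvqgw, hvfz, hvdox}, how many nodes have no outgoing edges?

12

A leaf is a node with no children — equivalently, the end of a word that is not a proper prefix of any other stored word.
Those words: "hewt", "hvdb", "hvdog", "hvdoxa", "hvdoxjvm", "hvdoxjvt", "hvdoxsi", "hvdoxst", "hvfz", "hvqgw", "hvrmes", "hvrstljf"
Leaf count: 12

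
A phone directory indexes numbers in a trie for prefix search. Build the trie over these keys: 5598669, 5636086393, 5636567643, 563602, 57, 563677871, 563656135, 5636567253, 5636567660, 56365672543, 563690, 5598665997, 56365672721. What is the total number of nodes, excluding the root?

For each word, the new-node count is its length minus the longest prefix already in the trie:
  "5598669" → 7 new (5, 5, 9, 8, 6, 6, 9)
  "5636086393" → prefix "5" already present; 9 new (6, 3, 6, 0, 8, 6, 3, 9, 3)
  "5636567643" → prefix "5636" already present; 6 new (5, 6, 7, 6, 4, 3)
  "563602" → prefix "56360" already present; 1 new (2)
  "57" → prefix "5" already present; 1 new (7)
  "563677871" → prefix "5636" already present; 5 new (7, 7, 8, 7, 1)
  "563656135" → prefix "563656" already present; 3 new (1, 3, 5)
  "5636567253" → prefix "5636567" already present; 3 new (2, 5, 3)
  "5636567660" → prefix "56365676" already present; 2 new (6, 0)
  "56365672543" → prefix "563656725" already present; 2 new (4, 3)
  "563690" → prefix "5636" already present; 2 new (9, 0)
  "5598665997" → prefix "559866" already present; 4 new (5, 9, 9, 7)
  "56365672721" → prefix "56365672" already present; 3 new (7, 2, 1)
Total nodes = 7 + 9 + 6 + 1 + 1 + 5 + 3 + 3 + 2 + 2 + 2 + 4 + 3 = 48

48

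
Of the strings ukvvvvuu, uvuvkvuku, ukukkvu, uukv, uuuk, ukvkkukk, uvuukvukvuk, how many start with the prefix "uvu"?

Filter for entries beginning with "uvu":
Matches: "uvuukvukvuk", "uvuvkvuku"
Count: 2

2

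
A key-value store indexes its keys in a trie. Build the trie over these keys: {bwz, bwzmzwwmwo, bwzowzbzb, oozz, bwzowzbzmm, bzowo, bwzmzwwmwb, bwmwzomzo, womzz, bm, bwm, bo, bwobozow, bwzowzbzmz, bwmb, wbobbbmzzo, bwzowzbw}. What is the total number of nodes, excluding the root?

59

Trace insertions, counting only characters that open a new branch:
  "bwz" → 3 new (b, w, z)
  "bwzmzwwmwo" → prefix "bwz" already present; 7 new (m, z, w, w, m, w, o)
  "bwzowzbzb" → prefix "bwz" already present; 6 new (o, w, z, b, z, b)
  "oozz" → 4 new (o, o, z, z)
  "bwzowzbzmm" → prefix "bwzowzbz" already present; 2 new (m, m)
  "bzowo" → prefix "b" already present; 4 new (z, o, w, o)
  "bwzmzwwmwb" → prefix "bwzmzwwmw" already present; 1 new (b)
  "bwmwzomzo" → prefix "bw" already present; 7 new (m, w, z, o, m, z, o)
  "womzz" → 5 new (w, o, m, z, z)
  "bm" → prefix "b" already present; 1 new (m)
  "bwm" → prefix "bwm" already present; 0 new (none)
  "bo" → prefix "b" already present; 1 new (o)
  "bwobozow" → prefix "bw" already present; 6 new (o, b, o, z, o, w)
  "bwzowzbzmz" → prefix "bwzowzbzm" already present; 1 new (z)
  "bwmb" → prefix "bwm" already present; 1 new (b)
  "wbobbbmzzo" → prefix "w" already present; 9 new (b, o, b, b, b, m, z, z, o)
  "bwzowzbw" → prefix "bwzowzb" already present; 1 new (w)
Total nodes = 3 + 7 + 6 + 4 + 2 + 4 + 1 + 7 + 5 + 1 + 0 + 1 + 6 + 1 + 1 + 9 + 1 = 59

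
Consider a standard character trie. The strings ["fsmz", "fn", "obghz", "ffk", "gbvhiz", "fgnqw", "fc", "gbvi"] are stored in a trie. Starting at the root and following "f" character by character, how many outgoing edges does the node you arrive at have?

5

Follow the path "f" to its node, then look at its outgoing edges.
Characters that immediately follow "f" among the stored strings: {c, f, g, n, s}.
That node has 5 child edges.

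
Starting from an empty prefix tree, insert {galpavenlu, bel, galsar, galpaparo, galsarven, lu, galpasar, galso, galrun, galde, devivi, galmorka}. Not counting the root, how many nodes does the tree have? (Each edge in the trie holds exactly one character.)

45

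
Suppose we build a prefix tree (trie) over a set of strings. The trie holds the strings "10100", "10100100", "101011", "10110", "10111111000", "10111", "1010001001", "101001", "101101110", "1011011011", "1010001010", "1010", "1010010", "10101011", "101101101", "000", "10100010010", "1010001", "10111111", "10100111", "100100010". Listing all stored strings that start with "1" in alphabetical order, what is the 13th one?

DFS of the "1" subtree visits, in order: "100100010", "1010", "10100", "1010001", "1010001001", "10100010010", "1010001010", "101001", "1010010", "10100100", "10100111", "10101011", "101011", "10110", "101101101", "1011011011", "101101110", "10111", "10111111", "10111111000"
The 13th is 101011.

101011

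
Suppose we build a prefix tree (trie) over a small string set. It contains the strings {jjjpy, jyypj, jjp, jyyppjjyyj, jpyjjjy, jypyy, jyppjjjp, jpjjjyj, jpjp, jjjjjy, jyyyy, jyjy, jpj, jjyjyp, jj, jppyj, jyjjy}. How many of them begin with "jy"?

7

Walk to "jy"; the words in its subtree are exactly those with that prefix.
Words under "jy": jyjjy, jyjy, jyppjjjp, jypyy, jyypj, jyyppjjyyj, jyyyy
Count: 7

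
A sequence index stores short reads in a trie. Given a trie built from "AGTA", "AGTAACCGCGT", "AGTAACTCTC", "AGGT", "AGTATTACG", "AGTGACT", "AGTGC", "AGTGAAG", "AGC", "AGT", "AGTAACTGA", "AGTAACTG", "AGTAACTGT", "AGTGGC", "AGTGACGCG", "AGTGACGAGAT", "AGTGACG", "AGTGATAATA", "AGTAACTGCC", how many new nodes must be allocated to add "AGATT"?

3

Walking "AGATT" from the root, the first 2 characters ("AG") follow existing edges; "A" is the first miss.
So 5 − 2 = 3 new nodes.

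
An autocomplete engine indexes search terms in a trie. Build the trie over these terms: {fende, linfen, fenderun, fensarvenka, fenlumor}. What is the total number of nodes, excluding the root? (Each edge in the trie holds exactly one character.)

27

Insert word by word; a character creates a node only if that edge doesn't already exist:
  "fende" → 5 new (f, e, n, d, e)
  "linfen" → 6 new (l, i, n, f, e, n)
  "fenderun" → prefix "fende" already present; 3 new (r, u, n)
  "fensarvenka" → prefix "fen" already present; 8 new (s, a, r, v, e, n, k, a)
  "fenlumor" → prefix "fen" already present; 5 new (l, u, m, o, r)
Total nodes = 5 + 6 + 3 + 8 + 5 = 27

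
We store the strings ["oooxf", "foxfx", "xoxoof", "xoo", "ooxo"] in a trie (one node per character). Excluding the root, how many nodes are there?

Count nodes per top-level branch (shared prefixes stored once):
  'f'-branch (foxfx): 5 nodes
  'o'-branch (oooxf, ooxo): 7 nodes
  'x'-branch (xoo, xoxoof): 7 nodes
Sum: 19

19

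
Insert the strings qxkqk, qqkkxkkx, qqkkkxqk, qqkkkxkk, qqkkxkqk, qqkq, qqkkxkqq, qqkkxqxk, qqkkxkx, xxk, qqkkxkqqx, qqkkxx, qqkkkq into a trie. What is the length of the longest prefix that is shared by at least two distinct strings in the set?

8

Look for the deepest trie node that still has at least two words in its subtree.
e.g. "qqkkxkqq" and "qqkkxkqqx" share the prefix "qqkkxkqq" of length 8; no pair shares a longer one.
Longest shared-prefix length: 8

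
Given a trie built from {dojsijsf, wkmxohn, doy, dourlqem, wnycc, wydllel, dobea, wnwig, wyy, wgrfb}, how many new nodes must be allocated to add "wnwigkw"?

2

Walking "wnwigkw" from the root, the first 5 characters ("wnwig") follow existing edges; "k" is the first miss.
New nodes needed: |"wnwigkw"| − 5 = 7 − 5 = 2.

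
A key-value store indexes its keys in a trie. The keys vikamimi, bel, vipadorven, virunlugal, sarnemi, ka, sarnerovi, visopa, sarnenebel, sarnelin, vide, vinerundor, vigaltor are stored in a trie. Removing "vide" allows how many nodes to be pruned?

2

Walk "vide" from the leaf back toward the root, removing each node that no remaining word uses.
The suffix "de" (2 nodes) is used only by "vide"; the node for "vi" still has the child "k", so pruning stops there.
Nodes removed: 2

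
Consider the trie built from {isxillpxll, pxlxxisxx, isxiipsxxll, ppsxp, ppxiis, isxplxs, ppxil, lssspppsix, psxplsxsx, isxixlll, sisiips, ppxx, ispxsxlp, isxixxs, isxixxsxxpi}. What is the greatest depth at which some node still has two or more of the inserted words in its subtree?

7

Look for the deepest trie node that still has at least two words in its subtree.
e.g. "isxixxs" and "isxixxsxxpi" share the prefix "isxixxs" of length 7; no pair shares a longer one.
Longest shared-prefix length: 7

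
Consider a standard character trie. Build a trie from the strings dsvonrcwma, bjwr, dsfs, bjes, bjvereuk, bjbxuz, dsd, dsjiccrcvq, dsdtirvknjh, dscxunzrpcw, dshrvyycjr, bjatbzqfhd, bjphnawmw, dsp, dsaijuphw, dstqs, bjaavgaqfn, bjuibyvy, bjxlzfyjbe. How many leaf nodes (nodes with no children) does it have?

18

Leaves are exactly the stored words that no other stored word extends.
Those words: "bjaavgaqfn", "bjatbzqfhd", "bjbxuz", "bjes", "bjphnawmw", "bjuibyvy", "bjvereuk", "bjwr", "bjxlzfyjbe", "dsaijuphw", "dscxunzrpcw", "dsdtirvknjh", "dsfs", "dshrvyycjr", "dsjiccrcvq", "dsp", "dstqs", "dsvonrcwma"
Leaf count: 18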